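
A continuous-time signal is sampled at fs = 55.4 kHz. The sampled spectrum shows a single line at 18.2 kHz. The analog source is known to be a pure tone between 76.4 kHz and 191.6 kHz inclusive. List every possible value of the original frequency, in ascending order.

92.6 kHz, 129 kHz, 148 kHz, 184.4 kHz

Frequencies that alias to 18.2 kHz are k·fs ± 18.2 kHz for integer k ≥ 0.
k=0: 18.2 kHz.
k=1: 37.2 kHz, 73.6 kHz.
k=2: 92.6 kHz, 129 kHz.
k=3: 148 kHz, 184.4 kHz.
k=4: 203.4 kHz, 239.8 kHz.
Within [76.4 kHz, 191.6 kHz]: 92.6 kHz, 129 kHz, 148 kHz, 184.4 kHz.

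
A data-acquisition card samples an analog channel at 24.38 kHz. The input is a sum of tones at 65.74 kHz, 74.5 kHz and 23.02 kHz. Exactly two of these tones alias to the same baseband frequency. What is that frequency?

1.36 kHz

fs/2 = 12.19 kHz.
65.74 kHz mod fs = 16.98 kHz.
16.98 kHz > fs/2 = 12.19 kHz, folds to fs − 16.98 kHz = 7.4 kHz.
74.5 kHz mod fs = 1.36 kHz.
1.36 kHz ≤ fs/2 = 12.19 kHz, appears at 1.36 kHz.
23.02 kHz > fs/2 = 12.19 kHz, folds to fs − 23.02 kHz = 1.36 kHz.
23.02 kHz and 74.5 kHz both map to 1.36 kHz.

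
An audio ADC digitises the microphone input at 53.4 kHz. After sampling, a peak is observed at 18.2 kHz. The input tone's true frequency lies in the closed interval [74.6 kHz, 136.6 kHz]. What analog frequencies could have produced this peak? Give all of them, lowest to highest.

Frequencies that alias to 18.2 kHz are k·fs ± 18.2 kHz for integer k ≥ 0.
k=0: 18.2 kHz.
k=1: 35.2 kHz, 71.6 kHz.
k=2: 88.6 kHz, 125 kHz.
k=3: 142 kHz, 178.4 kHz.
Within [74.6 kHz, 136.6 kHz]: 88.6 kHz, 125 kHz.

88.6 kHz, 125 kHz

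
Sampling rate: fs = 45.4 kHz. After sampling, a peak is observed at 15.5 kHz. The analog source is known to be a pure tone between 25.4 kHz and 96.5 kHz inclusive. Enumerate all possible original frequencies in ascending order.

Frequencies that alias to 15.5 kHz are k·fs ± 15.5 kHz for integer k ≥ 0.
k=0: 15.5 kHz.
k=1: 29.9 kHz, 60.9 kHz.
k=2: 75.3 kHz, 106.3 kHz.
k=3: 120.7 kHz, 151.7 kHz.
Within [25.4 kHz, 96.5 kHz]: 29.9 kHz, 60.9 kHz, 75.3 kHz.

29.9 kHz, 60.9 kHz, 75.3 kHz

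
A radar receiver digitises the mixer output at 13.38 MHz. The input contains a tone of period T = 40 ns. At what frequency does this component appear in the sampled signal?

1.76 MHz

T = 40 ns → f = 1/T = 25 MHz.
25 MHz mod fs = 11.62 MHz.
11.62 MHz > fs/2 = 6.69 MHz, folds to fs − 11.62 MHz = 1.76 MHz.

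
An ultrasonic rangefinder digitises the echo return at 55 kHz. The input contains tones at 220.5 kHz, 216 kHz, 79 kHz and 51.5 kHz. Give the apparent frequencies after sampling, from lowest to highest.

fs/2 = 27.5 kHz.
220.5 kHz mod fs = 0.5 kHz.
0.5 kHz ≤ fs/2 = 27.5 kHz, appears at 0.5 kHz.
216 kHz mod fs = 51 kHz.
51 kHz > fs/2 = 27.5 kHz, folds to fs − 51 kHz = 4 kHz.
79 kHz mod fs = 24 kHz.
24 kHz ≤ fs/2 = 27.5 kHz, appears at 24 kHz.
51.5 kHz > fs/2 = 27.5 kHz, folds to fs − 51.5 kHz = 3.5 kHz.
Distinct values: {0.5 kHz, 3.5 kHz, 4 kHz, 24 kHz}.

0.5 kHz, 3.5 kHz, 4 kHz, 24 kHz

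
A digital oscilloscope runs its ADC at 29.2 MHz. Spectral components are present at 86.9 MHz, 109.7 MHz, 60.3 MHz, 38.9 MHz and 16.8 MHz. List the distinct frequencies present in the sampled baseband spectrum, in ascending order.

fs/2 = 14.6 MHz.
86.9 MHz mod fs = 28.5 MHz.
28.5 MHz > fs/2 = 14.6 MHz, folds to fs − 28.5 MHz = 0.7 MHz.
109.7 MHz mod fs = 22.1 MHz.
22.1 MHz > fs/2 = 14.6 MHz, folds to fs − 22.1 MHz = 7.1 MHz.
60.3 MHz mod fs = 1.9 MHz.
1.9 MHz ≤ fs/2 = 14.6 MHz, appears at 1.9 MHz.
38.9 MHz mod fs = 9.7 MHz.
9.7 MHz ≤ fs/2 = 14.6 MHz, appears at 9.7 MHz.
16.8 MHz > fs/2 = 14.6 MHz, folds to fs − 16.8 MHz = 12.4 MHz.
Distinct values: {0.7 MHz, 1.9 MHz, 7.1 MHz, 9.7 MHz, 12.4 MHz}.

0.7 MHz, 1.9 MHz, 7.1 MHz, 9.7 MHz, 12.4 MHz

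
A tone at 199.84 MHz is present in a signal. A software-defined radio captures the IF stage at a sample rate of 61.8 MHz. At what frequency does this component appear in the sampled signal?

14.44 MHz

199.84 MHz mod fs = 14.44 MHz.
14.44 MHz ≤ fs/2 = 30.9 MHz, appears at 14.44 MHz.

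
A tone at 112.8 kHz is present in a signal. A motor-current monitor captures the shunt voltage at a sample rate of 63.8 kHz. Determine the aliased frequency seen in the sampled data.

112.8 kHz mod fs = 49 kHz.
49 kHz > fs/2 = 31.9 kHz, folds to fs − 49 kHz = 14.8 kHz.

14.8 kHz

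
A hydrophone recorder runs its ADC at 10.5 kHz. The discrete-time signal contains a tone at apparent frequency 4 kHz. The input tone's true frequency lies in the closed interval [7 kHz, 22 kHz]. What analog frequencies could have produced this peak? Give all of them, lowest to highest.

Frequencies that alias to 4 kHz are k·fs ± 4 kHz for integer k ≥ 0.
k=0: 4 kHz.
k=1: 6.5 kHz, 14.5 kHz.
k=2: 17 kHz, 25 kHz.
k=3: 27.5 kHz, 35.5 kHz.
Within [7 kHz, 22 kHz]: 14.5 kHz, 17 kHz.

14.5 kHz, 17 kHz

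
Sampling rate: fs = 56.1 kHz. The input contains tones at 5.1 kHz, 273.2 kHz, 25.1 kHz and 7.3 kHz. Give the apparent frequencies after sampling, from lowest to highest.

fs/2 = 28.05 kHz.
5.1 kHz ≤ fs/2 = 28.05 kHz, passes unchanged.
273.2 kHz mod fs = 48.8 kHz.
48.8 kHz > fs/2 = 28.05 kHz, folds to fs − 48.8 kHz = 7.3 kHz.
25.1 kHz ≤ fs/2 = 28.05 kHz, passes unchanged.
7.3 kHz ≤ fs/2 = 28.05 kHz, passes unchanged.
Distinct values: {5.1 kHz, 7.3 kHz, 25.1 kHz}.

5.1 kHz, 7.3 kHz, 25.1 kHz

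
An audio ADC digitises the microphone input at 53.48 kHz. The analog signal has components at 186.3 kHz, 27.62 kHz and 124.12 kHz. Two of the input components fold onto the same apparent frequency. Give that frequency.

fs/2 = 26.74 kHz.
186.3 kHz mod fs = 25.86 kHz.
25.86 kHz ≤ fs/2 = 26.74 kHz, appears at 25.86 kHz.
27.62 kHz > fs/2 = 26.74 kHz, folds to fs − 27.62 kHz = 25.86 kHz.
124.12 kHz mod fs = 17.16 kHz.
17.16 kHz ≤ fs/2 = 26.74 kHz, appears at 17.16 kHz.
27.62 kHz and 186.3 kHz both map to 25.86 kHz.

25.86 kHz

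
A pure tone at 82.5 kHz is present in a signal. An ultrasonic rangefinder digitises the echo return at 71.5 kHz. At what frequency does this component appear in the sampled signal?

82.5 kHz mod fs = 11 kHz.
11 kHz ≤ fs/2 = 35.75 kHz, appears at 11 kHz.

11 kHz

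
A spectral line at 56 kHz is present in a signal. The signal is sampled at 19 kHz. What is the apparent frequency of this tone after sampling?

1 kHz

56 kHz mod fs = 18 kHz.
18 kHz > fs/2 = 9.5 kHz, folds to fs − 18 kHz = 1 kHz.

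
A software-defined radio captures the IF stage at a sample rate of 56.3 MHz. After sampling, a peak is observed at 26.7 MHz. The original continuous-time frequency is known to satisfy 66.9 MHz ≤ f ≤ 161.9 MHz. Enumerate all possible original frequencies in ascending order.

Frequencies that alias to 26.7 MHz are k·fs ± 26.7 MHz for integer k ≥ 0.
k=0: 26.7 MHz.
k=1: 29.6 MHz, 83 MHz.
k=2: 85.9 MHz, 139.3 MHz.
k=3: 142.2 MHz, 195.6 MHz.
k=4: 198.5 MHz, 251.9 MHz.
Within [66.9 MHz, 161.9 MHz]: 83 MHz, 85.9 MHz, 139.3 MHz, 142.2 MHz.

83 MHz, 85.9 MHz, 139.3 MHz, 142.2 MHz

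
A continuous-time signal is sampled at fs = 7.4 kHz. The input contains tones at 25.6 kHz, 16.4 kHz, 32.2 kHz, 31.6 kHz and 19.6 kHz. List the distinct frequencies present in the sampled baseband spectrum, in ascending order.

1.6 kHz, 2 kHz, 2.6 kHz, 3.4 kHz

fs/2 = 3.7 kHz.
25.6 kHz mod fs = 3.4 kHz.
3.4 kHz ≤ fs/2 = 3.7 kHz, appears at 3.4 kHz.
16.4 kHz mod fs = 1.6 kHz.
1.6 kHz ≤ fs/2 = 3.7 kHz, appears at 1.6 kHz.
32.2 kHz mod fs = 2.6 kHz.
2.6 kHz ≤ fs/2 = 3.7 kHz, appears at 2.6 kHz.
31.6 kHz mod fs = 2 kHz.
2 kHz ≤ fs/2 = 3.7 kHz, appears at 2 kHz.
19.6 kHz mod fs = 4.8 kHz.
4.8 kHz > fs/2 = 3.7 kHz, folds to fs − 4.8 kHz = 2.6 kHz.
Distinct values: {1.6 kHz, 2 kHz, 2.6 kHz, 3.4 kHz}.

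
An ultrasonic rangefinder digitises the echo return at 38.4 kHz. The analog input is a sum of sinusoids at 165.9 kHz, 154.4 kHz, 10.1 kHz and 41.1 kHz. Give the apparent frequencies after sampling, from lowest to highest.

0.8 kHz, 2.7 kHz, 10.1 kHz, 12.3 kHz

fs/2 = 19.2 kHz.
165.9 kHz mod fs = 12.3 kHz.
12.3 kHz ≤ fs/2 = 19.2 kHz, appears at 12.3 kHz.
154.4 kHz mod fs = 0.8 kHz.
0.8 kHz ≤ fs/2 = 19.2 kHz, appears at 0.8 kHz.
10.1 kHz ≤ fs/2 = 19.2 kHz, passes unchanged.
41.1 kHz mod fs = 2.7 kHz.
2.7 kHz ≤ fs/2 = 19.2 kHz, appears at 2.7 kHz.
Distinct values: {0.8 kHz, 2.7 kHz, 10.1 kHz, 12.3 kHz}.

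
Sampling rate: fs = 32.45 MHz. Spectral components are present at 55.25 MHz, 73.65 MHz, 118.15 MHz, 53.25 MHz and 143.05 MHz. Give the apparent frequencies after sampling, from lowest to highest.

8.75 MHz, 9.65 MHz, 11.65 MHz, 13.25 MHz

fs/2 = 16.225 MHz.
55.25 MHz mod fs = 22.8 MHz.
22.8 MHz > fs/2 = 16.225 MHz, folds to fs − 22.8 MHz = 9.65 MHz.
73.65 MHz mod fs = 8.75 MHz.
8.75 MHz ≤ fs/2 = 16.225 MHz, appears at 8.75 MHz.
118.15 MHz mod fs = 20.8 MHz.
20.8 MHz > fs/2 = 16.225 MHz, folds to fs − 20.8 MHz = 11.65 MHz.
53.25 MHz mod fs = 20.8 MHz.
20.8 MHz > fs/2 = 16.225 MHz, folds to fs − 20.8 MHz = 11.65 MHz.
143.05 MHz mod fs = 13.25 MHz.
13.25 MHz ≤ fs/2 = 16.225 MHz, appears at 13.25 MHz.
Distinct values: {8.75 MHz, 9.65 MHz, 11.65 MHz, 13.25 MHz}.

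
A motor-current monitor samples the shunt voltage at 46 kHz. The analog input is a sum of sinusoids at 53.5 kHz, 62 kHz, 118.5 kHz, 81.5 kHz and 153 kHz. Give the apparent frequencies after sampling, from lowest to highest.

7.5 kHz, 10.5 kHz, 15 kHz, 16 kHz, 19.5 kHz

fs/2 = 23 kHz.
53.5 kHz mod fs = 7.5 kHz.
7.5 kHz ≤ fs/2 = 23 kHz, appears at 7.5 kHz.
62 kHz mod fs = 16 kHz.
16 kHz ≤ fs/2 = 23 kHz, appears at 16 kHz.
118.5 kHz mod fs = 26.5 kHz.
26.5 kHz > fs/2 = 23 kHz, folds to fs − 26.5 kHz = 19.5 kHz.
81.5 kHz mod fs = 35.5 kHz.
35.5 kHz > fs/2 = 23 kHz, folds to fs − 35.5 kHz = 10.5 kHz.
153 kHz mod fs = 15 kHz.
15 kHz ≤ fs/2 = 23 kHz, appears at 15 kHz.
Distinct values: {7.5 kHz, 10.5 kHz, 15 kHz, 16 kHz, 19.5 kHz}.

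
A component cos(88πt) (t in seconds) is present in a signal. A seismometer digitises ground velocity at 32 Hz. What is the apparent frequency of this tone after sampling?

12 Hz

ω = 88π rad/s → f = ω/(2π) = 44 Hz.
44 Hz mod fs = 12 Hz.
12 Hz ≤ fs/2 = 16 Hz, appears at 12 Hz.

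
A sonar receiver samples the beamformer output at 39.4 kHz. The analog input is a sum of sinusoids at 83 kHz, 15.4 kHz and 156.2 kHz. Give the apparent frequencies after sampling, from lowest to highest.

1.4 kHz, 4.2 kHz, 15.4 kHz

fs/2 = 19.7 kHz.
83 kHz mod fs = 4.2 kHz.
4.2 kHz ≤ fs/2 = 19.7 kHz, appears at 4.2 kHz.
15.4 kHz ≤ fs/2 = 19.7 kHz, passes unchanged.
156.2 kHz mod fs = 38 kHz.
38 kHz > fs/2 = 19.7 kHz, folds to fs − 38 kHz = 1.4 kHz.
Distinct values: {1.4 kHz, 4.2 kHz, 15.4 kHz}.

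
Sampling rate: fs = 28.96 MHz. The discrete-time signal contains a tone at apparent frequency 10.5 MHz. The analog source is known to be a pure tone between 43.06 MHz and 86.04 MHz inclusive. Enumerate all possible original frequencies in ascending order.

47.42 MHz, 68.42 MHz, 76.38 MHz

Frequencies that alias to 10.5 MHz are k·fs ± 10.5 MHz for integer k ≥ 0.
k=0: 10.5 MHz.
k=1: 18.46 MHz, 39.46 MHz.
k=2: 47.42 MHz, 68.42 MHz.
k=3: 76.38 MHz, 97.38 MHz.
k=4: 105.34 MHz, 126.34 MHz.
Within [43.06 MHz, 86.04 MHz]: 47.42 MHz, 68.42 MHz, 76.38 MHz.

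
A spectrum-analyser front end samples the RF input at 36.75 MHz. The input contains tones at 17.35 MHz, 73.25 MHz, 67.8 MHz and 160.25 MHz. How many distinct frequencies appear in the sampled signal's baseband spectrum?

4

fs/2 = 18.375 MHz.
17.35 MHz ≤ fs/2 = 18.375 MHz, passes unchanged.
73.25 MHz mod fs = 36.5 MHz.
36.5 MHz > fs/2 = 18.375 MHz, folds to fs − 36.5 MHz = 0.25 MHz.
67.8 MHz mod fs = 31.05 MHz.
31.05 MHz > fs/2 = 18.375 MHz, folds to fs − 31.05 MHz = 5.7 MHz.
160.25 MHz mod fs = 13.25 MHz.
13.25 MHz ≤ fs/2 = 18.375 MHz, appears at 13.25 MHz.
Distinct values: {0.25 MHz, 5.7 MHz, 13.25 MHz, 17.35 MHz} → 4.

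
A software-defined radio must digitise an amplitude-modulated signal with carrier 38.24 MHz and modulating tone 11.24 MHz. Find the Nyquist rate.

AM sidebands sit at fc ± fm = 27 MHz and 49.48 MHz.
Highest-frequency component: 49.48 MHz.
Nyquist rate = 2 × 49.48 MHz = 98.96 MHz.

98.96 MHz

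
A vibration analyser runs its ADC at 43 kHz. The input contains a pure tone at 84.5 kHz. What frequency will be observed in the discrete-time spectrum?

84.5 kHz mod fs = 41.5 kHz.
41.5 kHz > fs/2 = 21.5 kHz, folds to fs − 41.5 kHz = 1.5 kHz.

1.5 kHz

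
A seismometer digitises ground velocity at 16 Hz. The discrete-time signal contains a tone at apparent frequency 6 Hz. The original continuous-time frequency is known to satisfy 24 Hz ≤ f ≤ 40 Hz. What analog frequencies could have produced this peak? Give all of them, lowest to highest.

26 Hz, 38 Hz

Frequencies that alias to 6 Hz are k·fs ± 6 Hz for integer k ≥ 0.
k=0: 6 Hz.
k=1: 10 Hz, 22 Hz.
k=2: 26 Hz, 38 Hz.
k=3: 42 Hz, 54 Hz.
Within [24 Hz, 40 Hz]: 26 Hz, 38 Hz.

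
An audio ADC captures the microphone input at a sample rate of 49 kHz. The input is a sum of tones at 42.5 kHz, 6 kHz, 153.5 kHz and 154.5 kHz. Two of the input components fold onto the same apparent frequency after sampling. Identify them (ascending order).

42.5 kHz, 153.5 kHz

fs/2 = 24.5 kHz.
42.5 kHz > fs/2 = 24.5 kHz, folds to fs − 42.5 kHz = 6.5 kHz.
6 kHz ≤ fs/2 = 24.5 kHz, passes unchanged.
153.5 kHz mod fs = 6.5 kHz.
6.5 kHz ≤ fs/2 = 24.5 kHz, appears at 6.5 kHz.
154.5 kHz mod fs = 7.5 kHz.
7.5 kHz ≤ fs/2 = 24.5 kHz, appears at 7.5 kHz.
42.5 kHz and 153.5 kHz both map to 6.5 kHz.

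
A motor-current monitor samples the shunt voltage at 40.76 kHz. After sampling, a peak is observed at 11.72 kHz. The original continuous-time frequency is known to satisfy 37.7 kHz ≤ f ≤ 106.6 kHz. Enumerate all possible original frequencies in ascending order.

52.48 kHz, 69.8 kHz, 93.24 kHz

Frequencies that alias to 11.72 kHz are k·fs ± 11.72 kHz for integer k ≥ 0.
k=0: 11.72 kHz.
k=1: 29.04 kHz, 52.48 kHz.
k=2: 69.8 kHz, 93.24 kHz.
k=3: 110.56 kHz, 134 kHz.
Within [37.7 kHz, 106.6 kHz]: 52.48 kHz, 69.8 kHz, 93.24 kHz.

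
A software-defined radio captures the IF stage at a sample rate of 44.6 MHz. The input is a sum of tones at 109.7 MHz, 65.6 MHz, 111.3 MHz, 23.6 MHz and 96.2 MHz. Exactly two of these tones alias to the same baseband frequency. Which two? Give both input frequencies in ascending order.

23.6 MHz, 65.6 MHz

fs/2 = 22.3 MHz.
109.7 MHz mod fs = 20.5 MHz.
20.5 MHz ≤ fs/2 = 22.3 MHz, appears at 20.5 MHz.
65.6 MHz mod fs = 21 MHz.
21 MHz ≤ fs/2 = 22.3 MHz, appears at 21 MHz.
111.3 MHz mod fs = 22.1 MHz.
22.1 MHz ≤ fs/2 = 22.3 MHz, appears at 22.1 MHz.
23.6 MHz > fs/2 = 22.3 MHz, folds to fs − 23.6 MHz = 21 MHz.
96.2 MHz mod fs = 7 MHz.
7 MHz ≤ fs/2 = 22.3 MHz, appears at 7 MHz.
23.6 MHz and 65.6 MHz both map to 21 MHz.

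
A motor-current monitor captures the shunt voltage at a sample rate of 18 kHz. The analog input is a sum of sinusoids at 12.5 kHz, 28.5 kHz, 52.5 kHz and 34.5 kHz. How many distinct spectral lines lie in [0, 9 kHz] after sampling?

fs/2 = 9 kHz.
12.5 kHz > fs/2 = 9 kHz, folds to fs − 12.5 kHz = 5.5 kHz.
28.5 kHz mod fs = 10.5 kHz.
10.5 kHz > fs/2 = 9 kHz, folds to fs − 10.5 kHz = 7.5 kHz.
52.5 kHz mod fs = 16.5 kHz.
16.5 kHz > fs/2 = 9 kHz, folds to fs − 16.5 kHz = 1.5 kHz.
34.5 kHz mod fs = 16.5 kHz.
16.5 kHz > fs/2 = 9 kHz, folds to fs − 16.5 kHz = 1.5 kHz.
Distinct values: {1.5 kHz, 5.5 kHz, 7.5 kHz} → 3.

3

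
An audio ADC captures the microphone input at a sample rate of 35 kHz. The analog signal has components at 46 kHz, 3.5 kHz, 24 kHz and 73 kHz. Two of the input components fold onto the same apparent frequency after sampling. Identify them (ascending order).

24 kHz, 46 kHz

fs/2 = 17.5 kHz.
46 kHz mod fs = 11 kHz.
11 kHz ≤ fs/2 = 17.5 kHz, appears at 11 kHz.
3.5 kHz ≤ fs/2 = 17.5 kHz, passes unchanged.
24 kHz > fs/2 = 17.5 kHz, folds to fs − 24 kHz = 11 kHz.
73 kHz mod fs = 3 kHz.
3 kHz ≤ fs/2 = 17.5 kHz, appears at 3 kHz.
24 kHz and 46 kHz both map to 11 kHz.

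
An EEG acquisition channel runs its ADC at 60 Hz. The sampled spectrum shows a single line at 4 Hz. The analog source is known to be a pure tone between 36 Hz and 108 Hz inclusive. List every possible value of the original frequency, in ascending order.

Frequencies that alias to 4 Hz are k·fs ± 4 Hz for integer k ≥ 0.
k=0: 4 Hz.
k=1: 56 Hz, 64 Hz.
k=2: 116 Hz, 124 Hz.
Within [36 Hz, 108 Hz]: 56 Hz, 64 Hz.

56 Hz, 64 Hz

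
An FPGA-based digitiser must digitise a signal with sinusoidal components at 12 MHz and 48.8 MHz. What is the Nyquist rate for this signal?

Highest-frequency component: 48.8 MHz.
Nyquist rate = 2 × 48.8 MHz = 97.6 MHz.

97.6 MHz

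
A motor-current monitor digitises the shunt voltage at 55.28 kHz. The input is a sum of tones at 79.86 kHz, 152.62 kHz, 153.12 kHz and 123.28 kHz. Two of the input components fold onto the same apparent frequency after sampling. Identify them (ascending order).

123.28 kHz, 153.12 kHz

fs/2 = 27.64 kHz.
79.86 kHz mod fs = 24.58 kHz.
24.58 kHz ≤ fs/2 = 27.64 kHz, appears at 24.58 kHz.
152.62 kHz mod fs = 42.06 kHz.
42.06 kHz > fs/2 = 27.64 kHz, folds to fs − 42.06 kHz = 13.22 kHz.
153.12 kHz mod fs = 42.56 kHz.
42.56 kHz > fs/2 = 27.64 kHz, folds to fs − 42.56 kHz = 12.72 kHz.
123.28 kHz mod fs = 12.72 kHz.
12.72 kHz ≤ fs/2 = 27.64 kHz, appears at 12.72 kHz.
123.28 kHz and 153.12 kHz both map to 12.72 kHz.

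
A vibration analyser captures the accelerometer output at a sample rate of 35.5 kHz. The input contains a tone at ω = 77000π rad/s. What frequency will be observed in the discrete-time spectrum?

ω = 77000π rad/s → f = ω/(2π) = 38500 Hz = 38.5 kHz.
38.5 kHz mod fs = 3 kHz.
3 kHz ≤ fs/2 = 17.75 kHz, appears at 3 kHz.

3 kHz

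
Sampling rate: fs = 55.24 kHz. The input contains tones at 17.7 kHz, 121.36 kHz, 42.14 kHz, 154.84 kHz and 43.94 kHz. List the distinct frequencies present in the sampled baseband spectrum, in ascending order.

fs/2 = 27.62 kHz.
17.7 kHz ≤ fs/2 = 27.62 kHz, passes unchanged.
121.36 kHz mod fs = 10.88 kHz.
10.88 kHz ≤ fs/2 = 27.62 kHz, appears at 10.88 kHz.
42.14 kHz > fs/2 = 27.62 kHz, folds to fs − 42.14 kHz = 13.1 kHz.
154.84 kHz mod fs = 44.36 kHz.
44.36 kHz > fs/2 = 27.62 kHz, folds to fs − 44.36 kHz = 10.88 kHz.
43.94 kHz > fs/2 = 27.62 kHz, folds to fs − 43.94 kHz = 11.3 kHz.
Distinct values: {10.88 kHz, 11.3 kHz, 13.1 kHz, 17.7 kHz}.

10.88 kHz, 11.3 kHz, 13.1 kHz, 17.7 kHz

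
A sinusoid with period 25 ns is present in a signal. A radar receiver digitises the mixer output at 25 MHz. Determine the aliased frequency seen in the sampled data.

10 MHz

T = 25 ns → f = 1/T = 40 MHz.
40 MHz mod fs = 15 MHz.
15 MHz > fs/2 = 12.5 MHz, folds to fs − 15 MHz = 10 MHz.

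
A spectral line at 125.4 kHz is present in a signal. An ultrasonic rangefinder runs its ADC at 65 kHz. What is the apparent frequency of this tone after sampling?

125.4 kHz mod fs = 60.4 kHz.
60.4 kHz > fs/2 = 32.5 kHz, folds to fs − 60.4 kHz = 4.6 kHz.

4.6 kHz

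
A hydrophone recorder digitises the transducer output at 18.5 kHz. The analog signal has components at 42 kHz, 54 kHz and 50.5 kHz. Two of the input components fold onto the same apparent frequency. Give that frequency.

5 kHz

fs/2 = 9.25 kHz.
42 kHz mod fs = 5 kHz.
5 kHz ≤ fs/2 = 9.25 kHz, appears at 5 kHz.
54 kHz mod fs = 17 kHz.
17 kHz > fs/2 = 9.25 kHz, folds to fs − 17 kHz = 1.5 kHz.
50.5 kHz mod fs = 13.5 kHz.
13.5 kHz > fs/2 = 9.25 kHz, folds to fs − 13.5 kHz = 5 kHz.
42 kHz and 50.5 kHz both map to 5 kHz.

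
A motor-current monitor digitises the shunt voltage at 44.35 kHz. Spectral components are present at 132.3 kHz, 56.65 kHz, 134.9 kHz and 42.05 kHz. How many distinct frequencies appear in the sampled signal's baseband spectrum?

fs/2 = 22.175 kHz.
132.3 kHz mod fs = 43.6 kHz.
43.6 kHz > fs/2 = 22.175 kHz, folds to fs − 43.6 kHz = 0.75 kHz.
56.65 kHz mod fs = 12.3 kHz.
12.3 kHz ≤ fs/2 = 22.175 kHz, appears at 12.3 kHz.
134.9 kHz mod fs = 1.85 kHz.
1.85 kHz ≤ fs/2 = 22.175 kHz, appears at 1.85 kHz.
42.05 kHz > fs/2 = 22.175 kHz, folds to fs − 42.05 kHz = 2.3 kHz.
Distinct values: {0.75 kHz, 1.85 kHz, 2.3 kHz, 12.3 kHz} → 4.

4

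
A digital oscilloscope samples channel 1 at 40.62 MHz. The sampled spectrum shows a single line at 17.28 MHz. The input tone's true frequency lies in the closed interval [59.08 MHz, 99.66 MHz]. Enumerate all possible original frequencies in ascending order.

Frequencies that alias to 17.28 MHz are k·fs ± 17.28 MHz for integer k ≥ 0.
k=0: 17.28 MHz.
k=1: 23.34 MHz, 57.9 MHz.
k=2: 63.96 MHz, 98.52 MHz.
k=3: 104.58 MHz, 139.14 MHz.
Within [59.08 MHz, 99.66 MHz]: 63.96 MHz, 98.52 MHz.

63.96 MHz, 98.52 MHz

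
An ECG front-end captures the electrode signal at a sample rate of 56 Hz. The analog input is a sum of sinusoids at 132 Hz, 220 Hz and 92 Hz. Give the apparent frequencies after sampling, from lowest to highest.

fs/2 = 28 Hz.
132 Hz mod fs = 20 Hz.
20 Hz ≤ fs/2 = 28 Hz, appears at 20 Hz.
220 Hz mod fs = 52 Hz.
52 Hz > fs/2 = 28 Hz, folds to fs − 52 Hz = 4 Hz.
92 Hz mod fs = 36 Hz.
36 Hz > fs/2 = 28 Hz, folds to fs − 36 Hz = 20 Hz.
Distinct values: {4 Hz, 20 Hz}.

4 Hz, 20 Hz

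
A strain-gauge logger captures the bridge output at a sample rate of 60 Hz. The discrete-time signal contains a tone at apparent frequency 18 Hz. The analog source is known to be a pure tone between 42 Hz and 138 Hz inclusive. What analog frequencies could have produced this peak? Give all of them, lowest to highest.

Frequencies that alias to 18 Hz are k·fs ± 18 Hz for integer k ≥ 0.
k=0: 18 Hz.
k=1: 42 Hz, 78 Hz.
k=2: 102 Hz, 138 Hz.
k=3: 162 Hz, 198 Hz.
Within [42 Hz, 138 Hz]: 42 Hz, 78 Hz, 102 Hz, 138 Hz.

42 Hz, 78 Hz, 102 Hz, 138 Hz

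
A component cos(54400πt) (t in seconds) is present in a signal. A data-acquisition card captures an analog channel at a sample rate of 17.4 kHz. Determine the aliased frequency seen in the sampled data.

7.6 kHz

ω = 54400π rad/s → f = ω/(2π) = 27200 Hz = 27.2 kHz.
27.2 kHz mod fs = 9.8 kHz.
9.8 kHz > fs/2 = 8.7 kHz, folds to fs − 9.8 kHz = 7.6 kHz.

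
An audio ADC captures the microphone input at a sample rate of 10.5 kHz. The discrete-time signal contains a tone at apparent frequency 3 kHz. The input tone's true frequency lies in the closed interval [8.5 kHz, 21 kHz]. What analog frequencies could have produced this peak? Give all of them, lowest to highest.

13.5 kHz, 18 kHz

Frequencies that alias to 3 kHz are k·fs ± 3 kHz for integer k ≥ 0.
k=0: 3 kHz.
k=1: 7.5 kHz, 13.5 kHz.
k=2: 18 kHz, 24 kHz.
k=3: 28.5 kHz, 34.5 kHz.
Within [8.5 kHz, 21 kHz]: 13.5 kHz, 18 kHz.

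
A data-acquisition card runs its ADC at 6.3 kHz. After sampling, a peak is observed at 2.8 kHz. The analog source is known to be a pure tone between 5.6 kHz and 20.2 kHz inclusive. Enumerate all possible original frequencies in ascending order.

9.1 kHz, 9.8 kHz, 15.4 kHz, 16.1 kHz

Frequencies that alias to 2.8 kHz are k·fs ± 2.8 kHz for integer k ≥ 0.
k=0: 2.8 kHz.
k=1: 3.5 kHz, 9.1 kHz.
k=2: 9.8 kHz, 15.4 kHz.
k=3: 16.1 kHz, 21.7 kHz.
k=4: 22.4 kHz, 28 kHz.
Within [5.6 kHz, 20.2 kHz]: 9.1 kHz, 9.8 kHz, 15.4 kHz, 16.1 kHz.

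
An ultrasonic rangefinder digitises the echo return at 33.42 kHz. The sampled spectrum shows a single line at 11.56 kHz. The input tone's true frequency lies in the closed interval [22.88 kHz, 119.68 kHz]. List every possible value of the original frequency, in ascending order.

Frequencies that alias to 11.56 kHz are k·fs ± 11.56 kHz for integer k ≥ 0.
k=0: 11.56 kHz.
k=1: 21.86 kHz, 44.98 kHz.
k=2: 55.28 kHz, 78.4 kHz.
k=3: 88.7 kHz, 111.82 kHz.
k=4: 122.12 kHz, 145.24 kHz.
Within [22.88 kHz, 119.68 kHz]: 44.98 kHz, 55.28 kHz, 78.4 kHz, 88.7 kHz, 111.82 kHz.

44.98 kHz, 55.28 kHz, 78.4 kHz, 88.7 kHz, 111.82 kHz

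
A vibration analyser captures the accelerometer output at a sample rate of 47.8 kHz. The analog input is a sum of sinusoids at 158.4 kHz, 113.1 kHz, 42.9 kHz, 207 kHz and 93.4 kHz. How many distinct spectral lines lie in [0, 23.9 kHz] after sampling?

5

fs/2 = 23.9 kHz.
158.4 kHz mod fs = 15 kHz.
15 kHz ≤ fs/2 = 23.9 kHz, appears at 15 kHz.
113.1 kHz mod fs = 17.5 kHz.
17.5 kHz ≤ fs/2 = 23.9 kHz, appears at 17.5 kHz.
42.9 kHz > fs/2 = 23.9 kHz, folds to fs − 42.9 kHz = 4.9 kHz.
207 kHz mod fs = 15.8 kHz.
15.8 kHz ≤ fs/2 = 23.9 kHz, appears at 15.8 kHz.
93.4 kHz mod fs = 45.6 kHz.
45.6 kHz > fs/2 = 23.9 kHz, folds to fs − 45.6 kHz = 2.2 kHz.
Distinct values: {2.2 kHz, 4.9 kHz, 15 kHz, 15.8 kHz, 17.5 kHz} → 5.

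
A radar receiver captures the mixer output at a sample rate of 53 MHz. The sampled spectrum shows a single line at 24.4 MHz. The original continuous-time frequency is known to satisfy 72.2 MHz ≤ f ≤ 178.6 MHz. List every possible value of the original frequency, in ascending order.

77.4 MHz, 81.6 MHz, 130.4 MHz, 134.6 MHz

Frequencies that alias to 24.4 MHz are k·fs ± 24.4 MHz for integer k ≥ 0.
k=0: 24.4 MHz.
k=1: 28.6 MHz, 77.4 MHz.
k=2: 81.6 MHz, 130.4 MHz.
k=3: 134.6 MHz, 183.4 MHz.
k=4: 187.6 MHz, 236.4 MHz.
Within [72.2 MHz, 178.6 MHz]: 77.4 MHz, 81.6 MHz, 130.4 MHz, 134.6 MHz.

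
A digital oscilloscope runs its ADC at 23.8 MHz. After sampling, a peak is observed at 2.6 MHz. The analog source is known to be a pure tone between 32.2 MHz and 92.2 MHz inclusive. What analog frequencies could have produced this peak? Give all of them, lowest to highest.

45 MHz, 50.2 MHz, 68.8 MHz, 74 MHz

Frequencies that alias to 2.6 MHz are k·fs ± 2.6 MHz for integer k ≥ 0.
k=0: 2.6 MHz.
k=1: 21.2 MHz, 26.4 MHz.
k=2: 45 MHz, 50.2 MHz.
k=3: 68.8 MHz, 74 MHz.
k=4: 92.6 MHz, 97.8 MHz.
Within [32.2 MHz, 92.2 MHz]: 45 MHz, 50.2 MHz, 68.8 MHz, 74 MHz.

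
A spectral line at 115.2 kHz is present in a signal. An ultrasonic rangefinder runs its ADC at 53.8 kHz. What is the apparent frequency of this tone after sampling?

7.6 kHz

115.2 kHz mod fs = 7.6 kHz.
7.6 kHz ≤ fs/2 = 26.9 kHz, appears at 7.6 kHz.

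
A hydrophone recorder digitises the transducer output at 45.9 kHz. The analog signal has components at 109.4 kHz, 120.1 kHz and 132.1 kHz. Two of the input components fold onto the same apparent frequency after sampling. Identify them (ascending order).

109.4 kHz, 120.1 kHz

fs/2 = 22.95 kHz.
109.4 kHz mod fs = 17.6 kHz.
17.6 kHz ≤ fs/2 = 22.95 kHz, appears at 17.6 kHz.
120.1 kHz mod fs = 28.3 kHz.
28.3 kHz > fs/2 = 22.95 kHz, folds to fs − 28.3 kHz = 17.6 kHz.
132.1 kHz mod fs = 40.3 kHz.
40.3 kHz > fs/2 = 22.95 kHz, folds to fs − 40.3 kHz = 5.6 kHz.
109.4 kHz and 120.1 kHz both map to 17.6 kHz.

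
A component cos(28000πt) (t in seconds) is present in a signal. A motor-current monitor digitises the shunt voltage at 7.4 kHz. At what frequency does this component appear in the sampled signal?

0.8 kHz

ω = 28000π rad/s → f = ω/(2π) = 14000 Hz = 14 kHz.
14 kHz mod fs = 6.6 kHz.
6.6 kHz > fs/2 = 3.7 kHz, folds to fs − 6.6 kHz = 0.8 kHz.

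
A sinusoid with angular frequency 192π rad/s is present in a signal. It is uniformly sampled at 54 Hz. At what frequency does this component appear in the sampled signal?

12 Hz

ω = 192π rad/s → f = ω/(2π) = 96 Hz.
96 Hz mod fs = 42 Hz.
42 Hz > fs/2 = 27 Hz, folds to fs − 42 Hz = 12 Hz.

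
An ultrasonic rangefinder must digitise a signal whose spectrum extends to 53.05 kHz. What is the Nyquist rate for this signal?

Nyquist rate = 2 × 53.05 kHz = 106.1 kHz.

106.1 kHz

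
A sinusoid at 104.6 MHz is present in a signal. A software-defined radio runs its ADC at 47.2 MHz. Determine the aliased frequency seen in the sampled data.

104.6 MHz mod fs = 10.2 MHz.
10.2 MHz ≤ fs/2 = 23.6 MHz, appears at 10.2 MHz.

10.2 MHz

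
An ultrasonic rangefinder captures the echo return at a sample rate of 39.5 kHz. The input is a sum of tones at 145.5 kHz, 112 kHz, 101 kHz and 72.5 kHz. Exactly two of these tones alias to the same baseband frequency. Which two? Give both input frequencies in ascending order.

72.5 kHz, 112 kHz

fs/2 = 19.75 kHz.
145.5 kHz mod fs = 27 kHz.
27 kHz > fs/2 = 19.75 kHz, folds to fs − 27 kHz = 12.5 kHz.
112 kHz mod fs = 33 kHz.
33 kHz > fs/2 = 19.75 kHz, folds to fs − 33 kHz = 6.5 kHz.
101 kHz mod fs = 22 kHz.
22 kHz > fs/2 = 19.75 kHz, folds to fs − 22 kHz = 17.5 kHz.
72.5 kHz mod fs = 33 kHz.
33 kHz > fs/2 = 19.75 kHz, folds to fs − 33 kHz = 6.5 kHz.
72.5 kHz and 112 kHz both map to 6.5 kHz.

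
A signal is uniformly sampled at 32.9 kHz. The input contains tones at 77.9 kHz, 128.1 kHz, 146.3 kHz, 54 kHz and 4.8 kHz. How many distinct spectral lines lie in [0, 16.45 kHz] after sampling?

5

fs/2 = 16.45 kHz.
77.9 kHz mod fs = 12.1 kHz.
12.1 kHz ≤ fs/2 = 16.45 kHz, appears at 12.1 kHz.
128.1 kHz mod fs = 29.4 kHz.
29.4 kHz > fs/2 = 16.45 kHz, folds to fs − 29.4 kHz = 3.5 kHz.
146.3 kHz mod fs = 14.7 kHz.
14.7 kHz ≤ fs/2 = 16.45 kHz, appears at 14.7 kHz.
54 kHz mod fs = 21.1 kHz.
21.1 kHz > fs/2 = 16.45 kHz, folds to fs − 21.1 kHz = 11.8 kHz.
4.8 kHz ≤ fs/2 = 16.45 kHz, passes unchanged.
Distinct values: {3.5 kHz, 4.8 kHz, 11.8 kHz, 12.1 kHz, 14.7 kHz} → 5.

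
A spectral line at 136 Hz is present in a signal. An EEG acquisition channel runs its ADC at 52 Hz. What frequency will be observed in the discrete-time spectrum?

20 Hz

136 Hz mod fs = 32 Hz.
32 Hz > fs/2 = 26 Hz, folds to fs − 32 Hz = 20 Hz.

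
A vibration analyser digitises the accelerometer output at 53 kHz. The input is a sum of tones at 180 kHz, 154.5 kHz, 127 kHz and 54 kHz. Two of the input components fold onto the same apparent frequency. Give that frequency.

fs/2 = 26.5 kHz.
180 kHz mod fs = 21 kHz.
21 kHz ≤ fs/2 = 26.5 kHz, appears at 21 kHz.
154.5 kHz mod fs = 48.5 kHz.
48.5 kHz > fs/2 = 26.5 kHz, folds to fs − 48.5 kHz = 4.5 kHz.
127 kHz mod fs = 21 kHz.
21 kHz ≤ fs/2 = 26.5 kHz, appears at 21 kHz.
54 kHz mod fs = 1 kHz.
1 kHz ≤ fs/2 = 26.5 kHz, appears at 1 kHz.
127 kHz and 180 kHz both map to 21 kHz.

21 kHz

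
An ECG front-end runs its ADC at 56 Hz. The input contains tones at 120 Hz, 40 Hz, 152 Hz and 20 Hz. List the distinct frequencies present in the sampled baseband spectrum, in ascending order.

fs/2 = 28 Hz.
120 Hz mod fs = 8 Hz.
8 Hz ≤ fs/2 = 28 Hz, appears at 8 Hz.
40 Hz > fs/2 = 28 Hz, folds to fs − 40 Hz = 16 Hz.
152 Hz mod fs = 40 Hz.
40 Hz > fs/2 = 28 Hz, folds to fs − 40 Hz = 16 Hz.
20 Hz ≤ fs/2 = 28 Hz, passes unchanged.
Distinct values: {8 Hz, 16 Hz, 20 Hz}.

8 Hz, 16 Hz, 20 Hz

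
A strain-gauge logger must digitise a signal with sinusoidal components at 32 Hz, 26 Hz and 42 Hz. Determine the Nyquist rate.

Highest-frequency component: 42 Hz.
Nyquist rate = 2 × 42 Hz = 84 Hz.

84 Hz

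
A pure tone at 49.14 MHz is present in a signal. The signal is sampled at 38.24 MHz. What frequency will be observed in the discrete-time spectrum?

10.9 MHz

49.14 MHz mod fs = 10.9 MHz.
10.9 MHz ≤ fs/2 = 19.12 MHz, appears at 10.9 MHz.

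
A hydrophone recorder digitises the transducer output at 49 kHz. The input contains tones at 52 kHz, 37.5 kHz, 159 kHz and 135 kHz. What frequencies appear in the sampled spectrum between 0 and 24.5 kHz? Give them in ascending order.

3 kHz, 11.5 kHz, 12 kHz

fs/2 = 24.5 kHz.
52 kHz mod fs = 3 kHz.
3 kHz ≤ fs/2 = 24.5 kHz, appears at 3 kHz.
37.5 kHz > fs/2 = 24.5 kHz, folds to fs − 37.5 kHz = 11.5 kHz.
159 kHz mod fs = 12 kHz.
12 kHz ≤ fs/2 = 24.5 kHz, appears at 12 kHz.
135 kHz mod fs = 37 kHz.
37 kHz > fs/2 = 24.5 kHz, folds to fs − 37 kHz = 12 kHz.
Distinct values: {3 kHz, 11.5 kHz, 12 kHz}.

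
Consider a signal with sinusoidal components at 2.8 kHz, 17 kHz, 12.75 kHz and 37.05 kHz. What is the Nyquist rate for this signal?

74.1 kHz

Highest-frequency component: 37.05 kHz.
Nyquist rate = 2 × 37.05 kHz = 74.1 kHz.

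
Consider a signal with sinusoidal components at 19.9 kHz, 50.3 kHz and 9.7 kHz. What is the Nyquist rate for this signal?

Highest-frequency component: 50.3 kHz.
Nyquist rate = 2 × 50.3 kHz = 100.6 kHz.

100.6 kHz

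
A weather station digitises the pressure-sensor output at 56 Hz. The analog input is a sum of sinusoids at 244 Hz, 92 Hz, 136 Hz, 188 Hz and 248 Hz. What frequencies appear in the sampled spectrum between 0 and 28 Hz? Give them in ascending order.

fs/2 = 28 Hz.
244 Hz mod fs = 20 Hz.
20 Hz ≤ fs/2 = 28 Hz, appears at 20 Hz.
92 Hz mod fs = 36 Hz.
36 Hz > fs/2 = 28 Hz, folds to fs − 36 Hz = 20 Hz.
136 Hz mod fs = 24 Hz.
24 Hz ≤ fs/2 = 28 Hz, appears at 24 Hz.
188 Hz mod fs = 20 Hz.
20 Hz ≤ fs/2 = 28 Hz, appears at 20 Hz.
248 Hz mod fs = 24 Hz.
24 Hz ≤ fs/2 = 28 Hz, appears at 24 Hz.
Distinct values: {20 Hz, 24 Hz}.

20 Hz, 24 Hz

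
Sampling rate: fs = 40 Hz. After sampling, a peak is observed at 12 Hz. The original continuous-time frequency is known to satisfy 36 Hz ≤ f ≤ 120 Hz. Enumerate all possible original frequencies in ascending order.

52 Hz, 68 Hz, 92 Hz, 108 Hz

Frequencies that alias to 12 Hz are k·fs ± 12 Hz for integer k ≥ 0.
k=0: 12 Hz.
k=1: 28 Hz, 52 Hz.
k=2: 68 Hz, 92 Hz.
k=3: 108 Hz, 132 Hz.
k=4: 148 Hz, 172 Hz.
Within [36 Hz, 120 Hz]: 52 Hz, 68 Hz, 92 Hz, 108 Hz.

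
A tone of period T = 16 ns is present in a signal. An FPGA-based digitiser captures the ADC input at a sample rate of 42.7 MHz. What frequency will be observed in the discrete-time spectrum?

19.8 MHz

T = 16 ns → f = 1/T = 62.5 MHz.
62.5 MHz mod fs = 19.8 MHz.
19.8 MHz ≤ fs/2 = 21.35 MHz, appears at 19.8 MHz.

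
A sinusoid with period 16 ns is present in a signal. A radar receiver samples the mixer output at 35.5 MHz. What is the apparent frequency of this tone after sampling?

8.5 MHz

T = 16 ns → f = 1/T = 62.5 MHz.
62.5 MHz mod fs = 27 MHz.
27 MHz > fs/2 = 17.75 MHz, folds to fs − 27 MHz = 8.5 MHz.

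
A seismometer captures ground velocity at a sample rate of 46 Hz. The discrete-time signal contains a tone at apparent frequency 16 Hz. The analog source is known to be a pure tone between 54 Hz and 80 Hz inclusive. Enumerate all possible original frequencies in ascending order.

62 Hz, 76 Hz

Frequencies that alias to 16 Hz are k·fs ± 16 Hz for integer k ≥ 0.
k=0: 16 Hz.
k=1: 30 Hz, 62 Hz.
k=2: 76 Hz, 108 Hz.
k=3: 122 Hz, 154 Hz.
Within [54 Hz, 80 Hz]: 62 Hz, 76 Hz.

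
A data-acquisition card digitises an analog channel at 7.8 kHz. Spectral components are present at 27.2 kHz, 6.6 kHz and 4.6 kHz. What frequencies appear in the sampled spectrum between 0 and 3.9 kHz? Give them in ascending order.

fs/2 = 3.9 kHz.
27.2 kHz mod fs = 3.8 kHz.
3.8 kHz ≤ fs/2 = 3.9 kHz, appears at 3.8 kHz.
6.6 kHz > fs/2 = 3.9 kHz, folds to fs − 6.6 kHz = 1.2 kHz.
4.6 kHz > fs/2 = 3.9 kHz, folds to fs − 4.6 kHz = 3.2 kHz.
Distinct values: {1.2 kHz, 3.2 kHz, 3.8 kHz}.

1.2 kHz, 3.2 kHz, 3.8 kHz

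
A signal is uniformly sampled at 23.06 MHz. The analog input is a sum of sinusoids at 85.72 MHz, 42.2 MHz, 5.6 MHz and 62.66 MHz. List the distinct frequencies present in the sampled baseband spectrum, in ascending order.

3.92 MHz, 5.6 MHz, 6.52 MHz

fs/2 = 11.53 MHz.
85.72 MHz mod fs = 16.54 MHz.
16.54 MHz > fs/2 = 11.53 MHz, folds to fs − 16.54 MHz = 6.52 MHz.
42.2 MHz mod fs = 19.14 MHz.
19.14 MHz > fs/2 = 11.53 MHz, folds to fs − 19.14 MHz = 3.92 MHz.
5.6 MHz ≤ fs/2 = 11.53 MHz, passes unchanged.
62.66 MHz mod fs = 16.54 MHz.
16.54 MHz > fs/2 = 11.53 MHz, folds to fs − 16.54 MHz = 6.52 MHz.
Distinct values: {3.92 MHz, 5.6 MHz, 6.52 MHz}.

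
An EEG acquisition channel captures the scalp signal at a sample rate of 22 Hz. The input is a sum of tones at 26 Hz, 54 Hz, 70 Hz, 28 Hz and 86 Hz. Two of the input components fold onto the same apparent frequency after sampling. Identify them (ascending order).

fs/2 = 11 Hz.
26 Hz mod fs = 4 Hz.
4 Hz ≤ fs/2 = 11 Hz, appears at 4 Hz.
54 Hz mod fs = 10 Hz.
10 Hz ≤ fs/2 = 11 Hz, appears at 10 Hz.
70 Hz mod fs = 4 Hz.
4 Hz ≤ fs/2 = 11 Hz, appears at 4 Hz.
28 Hz mod fs = 6 Hz.
6 Hz ≤ fs/2 = 11 Hz, appears at 6 Hz.
86 Hz mod fs = 20 Hz.
20 Hz > fs/2 = 11 Hz, folds to fs − 20 Hz = 2 Hz.
26 Hz and 70 Hz both map to 4 Hz.

26 Hz, 70 Hz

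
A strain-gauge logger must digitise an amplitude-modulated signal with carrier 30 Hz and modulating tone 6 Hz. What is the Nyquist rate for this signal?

AM sidebands sit at fc ± fm = 24 Hz and 36 Hz.
Highest-frequency component: 36 Hz.
Nyquist rate = 2 × 36 Hz = 72 Hz.

72 Hz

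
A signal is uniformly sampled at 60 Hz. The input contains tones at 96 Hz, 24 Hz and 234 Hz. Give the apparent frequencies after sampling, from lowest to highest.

6 Hz, 24 Hz

fs/2 = 30 Hz.
96 Hz mod fs = 36 Hz.
36 Hz > fs/2 = 30 Hz, folds to fs − 36 Hz = 24 Hz.
24 Hz ≤ fs/2 = 30 Hz, passes unchanged.
234 Hz mod fs = 54 Hz.
54 Hz > fs/2 = 30 Hz, folds to fs − 54 Hz = 6 Hz.
Distinct values: {6 Hz, 24 Hz}.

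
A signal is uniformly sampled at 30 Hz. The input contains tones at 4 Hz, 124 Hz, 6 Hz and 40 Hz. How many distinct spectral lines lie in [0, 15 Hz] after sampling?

3

fs/2 = 15 Hz.
4 Hz ≤ fs/2 = 15 Hz, passes unchanged.
124 Hz mod fs = 4 Hz.
4 Hz ≤ fs/2 = 15 Hz, appears at 4 Hz.
6 Hz ≤ fs/2 = 15 Hz, passes unchanged.
40 Hz mod fs = 10 Hz.
10 Hz ≤ fs/2 = 15 Hz, appears at 10 Hz.
Distinct values: {4 Hz, 6 Hz, 10 Hz} → 3.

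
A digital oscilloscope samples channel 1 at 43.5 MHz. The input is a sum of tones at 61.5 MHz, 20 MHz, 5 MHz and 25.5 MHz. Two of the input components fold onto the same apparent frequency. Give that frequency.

fs/2 = 21.75 MHz.
61.5 MHz mod fs = 18 MHz.
18 MHz ≤ fs/2 = 21.75 MHz, appears at 18 MHz.
20 MHz ≤ fs/2 = 21.75 MHz, passes unchanged.
5 MHz ≤ fs/2 = 21.75 MHz, passes unchanged.
25.5 MHz > fs/2 = 21.75 MHz, folds to fs − 25.5 MHz = 18 MHz.
25.5 MHz and 61.5 MHz both map to 18 MHz.

18 MHz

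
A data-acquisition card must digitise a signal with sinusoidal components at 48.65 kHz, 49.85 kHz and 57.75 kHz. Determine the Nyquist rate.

Highest-frequency component: 57.75 kHz.
Nyquist rate = 2 × 57.75 kHz = 115.5 kHz.

115.5 kHz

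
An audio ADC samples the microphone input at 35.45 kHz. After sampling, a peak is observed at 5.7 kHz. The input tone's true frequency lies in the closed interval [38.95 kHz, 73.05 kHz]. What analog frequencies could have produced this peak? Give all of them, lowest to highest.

41.15 kHz, 65.2 kHz

Frequencies that alias to 5.7 kHz are k·fs ± 5.7 kHz for integer k ≥ 0.
k=0: 5.7 kHz.
k=1: 29.75 kHz, 41.15 kHz.
k=2: 65.2 kHz, 76.6 kHz.
k=3: 100.65 kHz, 112.05 kHz.
Within [38.95 kHz, 73.05 kHz]: 41.15 kHz, 65.2 kHz.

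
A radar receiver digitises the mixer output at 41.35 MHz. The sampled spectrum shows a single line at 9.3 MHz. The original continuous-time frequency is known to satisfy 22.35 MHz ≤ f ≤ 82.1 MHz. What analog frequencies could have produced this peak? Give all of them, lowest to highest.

Frequencies that alias to 9.3 MHz are k·fs ± 9.3 MHz for integer k ≥ 0.
k=0: 9.3 MHz.
k=1: 32.05 MHz, 50.65 MHz.
k=2: 73.4 MHz, 92 MHz.
k=3: 114.75 MHz, 133.35 MHz.
Within [22.35 MHz, 82.1 MHz]: 32.05 MHz, 50.65 MHz, 73.4 MHz.

32.05 MHz, 50.65 MHz, 73.4 MHz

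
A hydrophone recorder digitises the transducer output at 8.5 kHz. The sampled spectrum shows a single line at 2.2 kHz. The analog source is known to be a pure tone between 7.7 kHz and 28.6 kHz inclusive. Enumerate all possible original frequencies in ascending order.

Frequencies that alias to 2.2 kHz are k·fs ± 2.2 kHz for integer k ≥ 0.
k=0: 2.2 kHz.
k=1: 6.3 kHz, 10.7 kHz.
k=2: 14.8 kHz, 19.2 kHz.
k=3: 23.3 kHz, 27.7 kHz.
k=4: 31.8 kHz, 36.2 kHz.
Within [7.7 kHz, 28.6 kHz]: 10.7 kHz, 14.8 kHz, 19.2 kHz, 23.3 kHz, 27.7 kHz.

10.7 kHz, 14.8 kHz, 19.2 kHz, 23.3 kHz, 27.7 kHz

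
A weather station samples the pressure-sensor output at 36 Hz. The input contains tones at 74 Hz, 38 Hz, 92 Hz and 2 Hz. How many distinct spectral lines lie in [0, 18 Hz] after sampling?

fs/2 = 18 Hz.
74 Hz mod fs = 2 Hz.
2 Hz ≤ fs/2 = 18 Hz, appears at 2 Hz.
38 Hz mod fs = 2 Hz.
2 Hz ≤ fs/2 = 18 Hz, appears at 2 Hz.
92 Hz mod fs = 20 Hz.
20 Hz > fs/2 = 18 Hz, folds to fs − 20 Hz = 16 Hz.
2 Hz ≤ fs/2 = 18 Hz, passes unchanged.
Distinct values: {2 Hz, 16 Hz} → 2.

2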